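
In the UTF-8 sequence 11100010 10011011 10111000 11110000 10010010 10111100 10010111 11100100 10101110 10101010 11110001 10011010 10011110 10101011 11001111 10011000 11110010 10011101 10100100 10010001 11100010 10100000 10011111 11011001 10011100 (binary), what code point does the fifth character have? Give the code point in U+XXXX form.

Offset 0: leading byte 0xE2 = 11100010 → 3-byte char #1 = E2 9B B8.
Offset 3: leading byte 0xF0 = 11110000 → 4-byte char #2 = F0 92 BC 97.
Offset 7: leading byte 0xE4 = 11100100 → 3-byte char #3 = E4 AE AA.
Offset 10: leading byte 0xF1 = 11110001 → 4-byte char #4 = F1 9A 9E AB.
Offset 14: leading byte 0xCF = 11001111 → 2-byte char #5 = CF 98.
Leading byte 0xCF = 11001111 matches 110xxxxx → 2-byte sequence.
Byte 1: 0xCF = 11001111, payload 01111 (5 bits).
Byte 2: 0x98 = 10011000 (10xxxxxx ✓), payload 011000.
Concatenate: 01111011000 = 0x3D8 (11 bits → U+03D8).

U+03D8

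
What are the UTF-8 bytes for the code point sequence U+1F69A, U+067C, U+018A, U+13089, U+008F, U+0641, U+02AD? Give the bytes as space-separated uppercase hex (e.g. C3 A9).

U+1F69A: 4-byte form → F0 9F 9A 9A.
U+067C: 2-byte form → D9 BC.
U+018A: 2-byte form → C6 8A.
U+13089: 4-byte form → F0 93 82 89.
U+008F: 2-byte form → C2 8F.
U+0641: 2-byte form → D9 81.
U+02AD: 2-byte form → CA AD.
Concatenated (18 bytes): F0 9F 9A 9A D9 BC C6 8A F0 93 82 89 C2 8F D9 81 CA AD.

F0 9F 9A 9A D9 BC C6 8A F0 93 82 89 C2 8F D9 81 CA AD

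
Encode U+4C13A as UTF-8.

F1 8C 84 BA

U+4C13A = 0x4C13A = 311610 decimal. In range U+10000–U+10FFFF → 4-byte form: 11110xxx 10xxxxxx 10xxxxxx 10xxxxxx.
Binary (21 bits): 001001100000100111010.
Split 3+6+6+6: 001 | 001100 | 000100 | 111010.
Byte 1: 11110001 = 0xF1.
Byte 2: 10001100 = 0x8C.
Byte 3: 10000100 = 0x84.
Byte 4: 10111010 = 0xBA.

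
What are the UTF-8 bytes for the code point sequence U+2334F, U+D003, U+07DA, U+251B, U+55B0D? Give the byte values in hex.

U+2334F: 4-byte form → F0 A3 8D 8F.
U+D003: 3-byte form → ED 80 83.
U+07DA: 2-byte form → DF 9A.
U+251B: 3-byte form → E2 94 9B.
U+55B0D: 4-byte form → F1 95 AC 8D.
Concatenated (16 bytes): F0 A3 8D 8F ED 80 83 DF 9A E2 94 9B F1 95 AC 8D.

F0 A3 8D 8F ED 80 83 DF 9A E2 94 9B F1 95 AC 8D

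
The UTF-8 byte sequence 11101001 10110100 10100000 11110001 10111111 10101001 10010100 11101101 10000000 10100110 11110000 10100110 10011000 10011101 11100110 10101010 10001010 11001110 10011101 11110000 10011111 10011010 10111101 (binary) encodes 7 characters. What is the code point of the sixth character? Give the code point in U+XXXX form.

Offset 0: leading byte 0xE9 = 11101001 → 3-byte char #1 = E9 B4 A0.
Offset 3: leading byte 0xF1 = 11110001 → 4-byte char #2 = F1 BF A9 94.
Offset 7: leading byte 0xED = 11101101 → 3-byte char #3 = ED 80 A6.
Offset 10: leading byte 0xF0 = 11110000 → 4-byte char #4 = F0 A6 98 9D.
Offset 14: leading byte 0xE6 = 11100110 → 3-byte char #5 = E6 AA 8A.
Offset 17: leading byte 0xCE = 11001110 → 2-byte char #6 = CE 9D.
Leading byte 0xCE = 11001110 matches 110xxxxx → 2-byte sequence.
Byte 1: 0xCE = 11001110, payload 01110 (5 bits).
Byte 2: 0x9D = 10011101 (10xxxxxx ✓), payload 011101.
Concatenate: 01110011101 = 0x39D (11 bits → U+039D).

U+039D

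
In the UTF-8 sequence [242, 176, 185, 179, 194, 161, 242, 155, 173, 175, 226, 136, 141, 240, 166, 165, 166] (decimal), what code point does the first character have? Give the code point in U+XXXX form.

U+B0E73

Offset 0: leading byte 0xF2 = 11110010 → 4-byte char #1 = F2 B0 B9 B3.
Leading byte 0xF2 = 11110010 matches 11110xxx → 4-byte sequence.
Byte 1: 0xF2 = 11110010, payload 010 (3 bits).
Byte 2: 0xB0 = 10110000 (10xxxxxx ✓), payload 110000.
Byte 3: 0xB9 = 10111001 (10xxxxxx ✓), payload 111001.
Byte 4: 0xB3 = 10110011 (10xxxxxx ✓), payload 110011.
Concatenate: 010110000111001110011 = 0xB0E73 (21 bits → U+B0E73).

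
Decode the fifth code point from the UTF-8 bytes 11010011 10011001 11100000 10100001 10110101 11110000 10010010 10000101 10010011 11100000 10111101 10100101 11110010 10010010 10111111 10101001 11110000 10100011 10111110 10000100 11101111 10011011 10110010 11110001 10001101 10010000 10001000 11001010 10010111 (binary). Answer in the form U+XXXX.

U+92FE9

Offset 0: leading byte 0xD3 = 11010011 → 2-byte char #1 = D3 99.
Offset 2: leading byte 0xE0 = 11100000 → 3-byte char #2 = E0 A1 B5.
Offset 5: leading byte 0xF0 = 11110000 → 4-byte char #3 = F0 92 85 93.
Offset 9: leading byte 0xE0 = 11100000 → 3-byte char #4 = E0 BD A5.
Offset 12: leading byte 0xF2 = 11110010 → 4-byte char #5 = F2 92 BF A9.
Leading byte 0xF2 = 11110010 matches 11110xxx → 4-byte sequence.
Byte 1: 0xF2 = 11110010, payload 010 (3 bits).
Byte 2: 0x92 = 10010010 (10xxxxxx ✓), payload 010010.
Byte 3: 0xBF = 10111111 (10xxxxxx ✓), payload 111111.
Byte 4: 0xA9 = 10101001 (10xxxxxx ✓), payload 101001.
Concatenate: 010010010111111101001 = 0x92FE9 (21 bits → U+92FE9).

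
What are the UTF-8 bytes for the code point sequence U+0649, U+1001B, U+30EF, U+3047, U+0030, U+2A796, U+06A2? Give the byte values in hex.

U+0649: 2-byte form → D9 89.
U+1001B: 4-byte form → F0 90 80 9B.
U+30EF: 3-byte form → E3 83 AF.
U+3047: 3-byte form → E3 81 87.
U+0030: 1-byte form → 30.
U+2A796: 4-byte form → F0 AA 9E 96.
U+06A2: 2-byte form → DA A2.
Concatenated (19 bytes): D9 89 F0 90 80 9B E3 83 AF E3 81 87 30 F0 AA 9E 96 DA A2.

D9 89 F0 90 80 9B E3 83 AF E3 81 87 30 F0 AA 9E 96 DA A2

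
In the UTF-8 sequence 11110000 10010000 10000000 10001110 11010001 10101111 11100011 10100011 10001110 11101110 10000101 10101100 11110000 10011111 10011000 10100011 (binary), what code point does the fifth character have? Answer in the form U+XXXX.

U+1F623

Offset 0: leading byte 0xF0 = 11110000 → 4-byte char #1 = F0 90 80 8E.
Offset 4: leading byte 0xD1 = 11010001 → 2-byte char #2 = D1 AF.
Offset 6: leading byte 0xE3 = 11100011 → 3-byte char #3 = E3 A3 8E.
Offset 9: leading byte 0xEE = 11101110 → 3-byte char #4 = EE 85 AC.
Offset 12: leading byte 0xF0 = 11110000 → 4-byte char #5 = F0 9F 98 A3.
Leading byte 0xF0 = 11110000 matches 11110xxx → 4-byte sequence.
Byte 1: 0xF0 = 11110000, payload 000 (3 bits).
Byte 2: 0x9F = 10011111 (10xxxxxx ✓), payload 011111.
Byte 3: 0x98 = 10011000 (10xxxxxx ✓), payload 011000.
Byte 4: 0xA3 = 10100011 (10xxxxxx ✓), payload 100011.
Concatenate: 000011111011000100011 = 0x1F623 (21 bits → U+1F623).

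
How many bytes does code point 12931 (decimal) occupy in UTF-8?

U+3283 = 0x3283. UTF-8 uses 1 byte below 0x80, 2 below 0x800, 3 below 0x10000, 4 up to 0x10FFFF. 0x3283 is in U+0800–U+FFFF → 3 bytes.

3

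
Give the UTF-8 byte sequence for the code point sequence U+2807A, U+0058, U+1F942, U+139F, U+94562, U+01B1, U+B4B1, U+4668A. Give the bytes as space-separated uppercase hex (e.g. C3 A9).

U+2807A: 4-byte form → F0 A8 81 BA.
U+0058: 1-byte form → 58.
U+1F942: 4-byte form → F0 9F A5 82.
U+139F: 3-byte form → E1 8E 9F.
U+94562: 4-byte form → F2 94 95 A2.
U+01B1: 2-byte form → C6 B1.
U+B4B1: 3-byte form → EB 92 B1.
U+4668A: 4-byte form → F1 86 9A 8A.
Concatenated (25 bytes): F0 A8 81 BA 58 F0 9F A5 82 E1 8E 9F F2 94 95 A2 C6 B1 EB 92 B1 F1 86 9A 8A.

F0 A8 81 BA 58 F0 9F A5 82 E1 8E 9F F2 94 95 A2 C6 B1 EB 92 B1 F1 86 9A 8A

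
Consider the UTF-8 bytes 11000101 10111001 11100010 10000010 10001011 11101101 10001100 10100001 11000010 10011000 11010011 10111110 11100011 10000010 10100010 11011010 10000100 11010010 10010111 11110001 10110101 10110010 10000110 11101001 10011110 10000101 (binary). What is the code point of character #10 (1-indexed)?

U+9785

Offset 0: leading byte 0xC5 = 11000101 → 2-byte char #1 = C5 B9.
Offset 2: leading byte 0xE2 = 11100010 → 3-byte char #2 = E2 82 8B.
Offset 5: leading byte 0xED = 11101101 → 3-byte char #3 = ED 8C A1.
Offset 8: leading byte 0xC2 = 11000010 → 2-byte char #4 = C2 98.
Offset 10: leading byte 0xD3 = 11010011 → 2-byte char #5 = D3 BE.
Offset 12: leading byte 0xE3 = 11100011 → 3-byte char #6 = E3 82 A2.
Offset 15: leading byte 0xDA = 11011010 → 2-byte char #7 = DA 84.
Offset 17: leading byte 0xD2 = 11010010 → 2-byte char #8 = D2 97.
Offset 19: leading byte 0xF1 = 11110001 → 4-byte char #9 = F1 B5 B2 86.
Offset 23: leading byte 0xE9 = 11101001 → 3-byte char #10 = E9 9E 85.
Leading byte 0xE9 = 11101001 matches 1110xxxx → 3-byte sequence.
Byte 1: 0xE9 = 11101001, payload 1001 (4 bits).
Byte 2: 0x9E = 10011110 (10xxxxxx ✓), payload 011110.
Byte 3: 0x85 = 10000101 (10xxxxxx ✓), payload 000101.
Concatenate: 1001011110000101 = 0x9785 (16 bits → U+9785).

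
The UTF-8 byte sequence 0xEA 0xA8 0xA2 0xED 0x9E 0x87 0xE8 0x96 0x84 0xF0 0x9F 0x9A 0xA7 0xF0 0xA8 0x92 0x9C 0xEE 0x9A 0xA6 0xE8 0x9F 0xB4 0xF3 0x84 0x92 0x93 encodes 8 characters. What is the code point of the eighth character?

Offset 0: leading byte 0xEA = 11101010 → 3-byte char #1 = EA A8 A2.
Offset 3: leading byte 0xED = 11101101 → 3-byte char #2 = ED 9E 87.
Offset 6: leading byte 0xE8 = 11101000 → 3-byte char #3 = E8 96 84.
Offset 9: leading byte 0xF0 = 11110000 → 4-byte char #4 = F0 9F 9A A7.
Offset 13: leading byte 0xF0 = 11110000 → 4-byte char #5 = F0 A8 92 9C.
Offset 17: leading byte 0xEE = 11101110 → 3-byte char #6 = EE 9A A6.
Offset 20: leading byte 0xE8 = 11101000 → 3-byte char #7 = E8 9F B4.
Offset 23: leading byte 0xF3 = 11110011 → 4-byte char #8 = F3 84 92 93.
Leading byte 0xF3 = 11110011 matches 11110xxx → 4-byte sequence.
Byte 1: 0xF3 = 11110011, payload 011 (3 bits).
Byte 2: 0x84 = 10000100 (10xxxxxx ✓), payload 000100.
Byte 3: 0x92 = 10010010 (10xxxxxx ✓), payload 010010.
Byte 4: 0x93 = 10010011 (10xxxxxx ✓), payload 010011.
Concatenate: 011000100010010010011 = 0xC4493 (21 bits → U+C4493).

U+C4493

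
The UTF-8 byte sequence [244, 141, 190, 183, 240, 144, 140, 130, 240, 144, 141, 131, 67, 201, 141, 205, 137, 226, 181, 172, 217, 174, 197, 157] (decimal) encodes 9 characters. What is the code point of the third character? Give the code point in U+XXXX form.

Offset 0: leading byte 0xF4 = 11110100 → 4-byte char #1 = F4 8D BE B7.
Offset 4: leading byte 0xF0 = 11110000 → 4-byte char #2 = F0 90 8C 82.
Offset 8: leading byte 0xF0 = 11110000 → 4-byte char #3 = F0 90 8D 83.
Leading byte 0xF0 = 11110000 matches 11110xxx → 4-byte sequence.
Byte 1: 0xF0 = 11110000, payload 000 (3 bits).
Byte 2: 0x90 = 10010000 (10xxxxxx ✓), payload 010000.
Byte 3: 0x8D = 10001101 (10xxxxxx ✓), payload 001101.
Byte 4: 0x83 = 10000011 (10xxxxxx ✓), payload 000011.
Concatenate: 000010000001101000011 = 0x10343 (21 bits → U+10343).

U+10343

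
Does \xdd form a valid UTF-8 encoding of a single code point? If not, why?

Leading byte 0xDD = 11011101 → 2-byte form, but only 1 byte is present.

invalid (sequence truncated)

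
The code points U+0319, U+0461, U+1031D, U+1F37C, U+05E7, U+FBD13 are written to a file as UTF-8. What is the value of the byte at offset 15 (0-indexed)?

U+0319 → 2-byte form CC 99 at offsets 0–1.
U+0461 → 2-byte form D1 A1 at offsets 2–3.
U+1031D → 4-byte form F0 90 8C 9D at offsets 4–7.
U+1F37C → 4-byte form F0 9F 8D BC at offsets 8–11.
U+05E7 → 2-byte form D7 A7 at offsets 12–13.
U+FBD13 → 4-byte form F3 BB B4 93 at offsets 14–17.
Offset 15 falls in char 6's range; it's byte 2 of F3 BB B4 93 = 0xBB.

0xBB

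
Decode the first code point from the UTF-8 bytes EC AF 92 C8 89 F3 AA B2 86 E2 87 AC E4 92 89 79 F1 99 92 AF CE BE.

U+CBD2

Offset 0: leading byte 0xEC = 11101100 → 3-byte char #1 = EC AF 92.
Leading byte 0xEC = 11101100 matches 1110xxxx → 3-byte sequence.
Byte 1: 0xEC = 11101100, payload 1100 (4 bits).
Byte 2: 0xAF = 10101111 (10xxxxxx ✓), payload 101111.
Byte 3: 0x92 = 10010010 (10xxxxxx ✓), payload 010010.
Concatenate: 1100101111010010 = 0xCBD2 (16 bits → U+CBD2).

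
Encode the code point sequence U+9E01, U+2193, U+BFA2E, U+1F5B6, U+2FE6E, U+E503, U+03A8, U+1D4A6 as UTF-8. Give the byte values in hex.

U+9E01: 3-byte form → E9 B8 81.
U+2193: 3-byte form → E2 86 93.
U+BFA2E: 4-byte form → F2 BF A8 AE.
U+1F5B6: 4-byte form → F0 9F 96 B6.
U+2FE6E: 4-byte form → F0 AF B9 AE.
U+E503: 3-byte form → EE 94 83.
U+03A8: 2-byte form → CE A8.
U+1D4A6: 4-byte form → F0 9D 92 A6.
Concatenated (27 bytes): E9 B8 81 E2 86 93 F2 BF A8 AE F0 9F 96 B6 F0 AF B9 AE EE 94 83 CE A8 F0 9D 92 A6.

E9 B8 81 E2 86 93 F2 BF A8 AE F0 9F 96 B6 F0 AF B9 AE EE 94 83 CE A8 F0 9D 92 A6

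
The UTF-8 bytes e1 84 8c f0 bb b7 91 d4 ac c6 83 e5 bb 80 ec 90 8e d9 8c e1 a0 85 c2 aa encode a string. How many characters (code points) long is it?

9

Byte at offset 0: 0xE1 = 11100001 → 3-byte char (#1). Advance 3.
Byte at offset 3: 0xF0 = 11110000 → 4-byte char (#2). Advance 4.
Byte at offset 7: 0xD4 = 11010100 → 2-byte char (#3). Advance 2.
Byte at offset 9: 0xC6 = 11000110 → 2-byte char (#4). Advance 2.
Byte at offset 11: 0xE5 = 11100101 → 3-byte char (#5). Advance 3.
Byte at offset 14: 0xEC = 11101100 → 3-byte char (#6). Advance 3.
Byte at offset 17: 0xD9 = 11011001 → 2-byte char (#7). Advance 2.
Byte at offset 19: 0xE1 = 11100001 → 3-byte char (#8). Advance 3.
Byte at offset 22: 0xC2 = 11000010 → 2-byte char (#9). Advance 2.
Reached end at offset 24 after 9 code points.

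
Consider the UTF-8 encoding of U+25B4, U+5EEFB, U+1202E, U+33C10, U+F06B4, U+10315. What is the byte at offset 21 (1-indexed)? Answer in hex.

0x90

1-indexed offset 21 is 0-indexed offset 20.
U+25B4 → 3-byte form E2 96 B4 at offsets 0–2.
U+5EEFB → 4-byte form F1 9E BB BB at offsets 3–6.
U+1202E → 4-byte form F0 92 80 AE at offsets 7–10.
U+33C10 → 4-byte form F0 B3 B0 90 at offsets 11–14.
U+F06B4 → 4-byte form F3 B0 9A B4 at offsets 15–18.
U+10315 → 4-byte form F0 90 8C 95 at offsets 19–22.
Offset 20 falls in char 6's range; it's byte 2 of F0 90 8C 95 = 0x90.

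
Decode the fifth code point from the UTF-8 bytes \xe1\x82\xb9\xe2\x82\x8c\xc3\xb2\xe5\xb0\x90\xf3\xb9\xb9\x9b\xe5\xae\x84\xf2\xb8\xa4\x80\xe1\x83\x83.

Offset 0: leading byte 0xE1 = 11100001 → 3-byte char #1 = E1 82 B9.
Offset 3: leading byte 0xE2 = 11100010 → 3-byte char #2 = E2 82 8C.
Offset 6: leading byte 0xC3 = 11000011 → 2-byte char #3 = C3 B2.
Offset 8: leading byte 0xE5 = 11100101 → 3-byte char #4 = E5 B0 90.
Offset 11: leading byte 0xF3 = 11110011 → 4-byte char #5 = F3 B9 B9 9B.
Leading byte 0xF3 = 11110011 matches 11110xxx → 4-byte sequence.
Byte 1: 0xF3 = 11110011, payload 011 (3 bits).
Byte 2: 0xB9 = 10111001 (10xxxxxx ✓), payload 111001.
Byte 3: 0xB9 = 10111001 (10xxxxxx ✓), payload 111001.
Byte 4: 0x9B = 10011011 (10xxxxxx ✓), payload 011011.
Concatenate: 011111001111001011011 = 0xF9E5B (21 bits → U+F9E5B).

U+F9E5B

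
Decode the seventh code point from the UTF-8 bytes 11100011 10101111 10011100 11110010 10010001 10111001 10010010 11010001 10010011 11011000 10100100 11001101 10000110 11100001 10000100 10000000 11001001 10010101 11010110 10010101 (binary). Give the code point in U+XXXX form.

U+0255

Offset 0: leading byte 0xE3 = 11100011 → 3-byte char #1 = E3 AF 9C.
Offset 3: leading byte 0xF2 = 11110010 → 4-byte char #2 = F2 91 B9 92.
Offset 7: leading byte 0xD1 = 11010001 → 2-byte char #3 = D1 93.
Offset 9: leading byte 0xD8 = 11011000 → 2-byte char #4 = D8 A4.
Offset 11: leading byte 0xCD = 11001101 → 2-byte char #5 = CD 86.
Offset 13: leading byte 0xE1 = 11100001 → 3-byte char #6 = E1 84 80.
Offset 16: leading byte 0xC9 = 11001001 → 2-byte char #7 = C9 95.
Leading byte 0xC9 = 11001001 matches 110xxxxx → 2-byte sequence.
Byte 1: 0xC9 = 11001001, payload 01001 (5 bits).
Byte 2: 0x95 = 10010101 (10xxxxxx ✓), payload 010101.
Concatenate: 01001010101 = 0x255 (11 bits → U+0255).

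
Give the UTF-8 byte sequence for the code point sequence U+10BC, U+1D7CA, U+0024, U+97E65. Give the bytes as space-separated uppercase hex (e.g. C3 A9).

U+10BC: 3-byte form → E1 82 BC.
U+1D7CA: 4-byte form → F0 9D 9F 8A.
U+0024: 1-byte form → 24.
U+97E65: 4-byte form → F2 97 B9 A5.
Concatenated (12 bytes): E1 82 BC F0 9D 9F 8A 24 F2 97 B9 A5.

E1 82 BC F0 9D 9F 8A 24 F2 97 B9 A5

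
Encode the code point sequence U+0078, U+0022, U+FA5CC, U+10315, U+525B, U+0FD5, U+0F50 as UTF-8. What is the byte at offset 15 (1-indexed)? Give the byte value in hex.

1-indexed offset 15 is 0-indexed offset 14.
U+0078 → 1-byte form 78 at offsets 0–0.
U+0022 → 1-byte form 22 at offsets 1–1.
U+FA5CC → 4-byte form F3 BA 97 8C at offsets 2–5.
U+10315 → 4-byte form F0 90 8C 95 at offsets 6–9.
U+525B → 3-byte form E5 89 9B at offsets 10–12.
U+0FD5 → 3-byte form E0 BF 95 at offsets 13–15.
Offset 14 falls in char 6's range; it's byte 2 of E0 BF 95 = 0xBF.

0xBF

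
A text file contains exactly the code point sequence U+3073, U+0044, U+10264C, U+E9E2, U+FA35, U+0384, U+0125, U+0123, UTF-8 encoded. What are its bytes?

U+3073: 3-byte form → E3 81 B3.
U+0044: 1-byte form → 44.
U+10264C: 4-byte form → F4 82 99 8C.
U+E9E2: 3-byte form → EE A7 A2.
U+FA35: 3-byte form → EF A8 B5.
U+0384: 2-byte form → CE 84.
U+0125: 2-byte form → C4 A5.
U+0123: 2-byte form → C4 A3.
Concatenated (20 bytes): E3 81 B3 44 F4 82 99 8C EE A7 A2 EF A8 B5 CE 84 C4 A5 C4 A3.

E3 81 B3 44 F4 82 99 8C EE A7 A2 EF A8 B5 CE 84 C4 A5 C4 A3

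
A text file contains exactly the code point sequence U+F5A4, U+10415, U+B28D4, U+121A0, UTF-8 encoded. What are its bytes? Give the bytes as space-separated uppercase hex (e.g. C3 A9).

U+F5A4: 3-byte form → EF 96 A4.
U+10415: 4-byte form → F0 90 90 95.
U+B28D4: 4-byte form → F2 B2 A3 94.
U+121A0: 4-byte form → F0 92 86 A0.
Concatenated (15 bytes): EF 96 A4 F0 90 90 95 F2 B2 A3 94 F0 92 86 A0.

EF 96 A4 F0 90 90 95 F2 B2 A3 94 F0 92 86 A0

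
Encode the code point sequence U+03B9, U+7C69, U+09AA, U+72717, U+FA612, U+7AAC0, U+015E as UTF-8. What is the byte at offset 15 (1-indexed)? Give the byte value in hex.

1-indexed offset 15 is 0-indexed offset 14.
U+03B9 → 2-byte form CE B9 at offsets 0–1.
U+7C69 → 3-byte form E7 B1 A9 at offsets 2–4.
U+09AA → 3-byte form E0 A6 AA at offsets 5–7.
U+72717 → 4-byte form F1 B2 9C 97 at offsets 8–11.
U+FA612 → 4-byte form F3 BA 98 92 at offsets 12–15.
Offset 14 falls in char 5's range; it's byte 3 of F3 BA 98 92 = 0x98.

0x98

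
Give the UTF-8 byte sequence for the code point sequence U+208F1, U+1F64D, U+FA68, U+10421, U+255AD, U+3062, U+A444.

F0 A0 A3 B1 F0 9F 99 8D EF A9 A8 F0 90 90 A1 F0 A5 96 AD E3 81 A2 EA 91 84

U+208F1: 4-byte form → F0 A0 A3 B1.
U+1F64D: 4-byte form → F0 9F 99 8D.
U+FA68: 3-byte form → EF A9 A8.
U+10421: 4-byte form → F0 90 90 A1.
U+255AD: 4-byte form → F0 A5 96 AD.
U+3062: 3-byte form → E3 81 A2.
U+A444: 3-byte form → EA 91 84.
Concatenated (25 bytes): F0 A0 A3 B1 F0 9F 99 8D EF A9 A8 F0 90 90 A1 F0 A5 96 AD E3 81 A2 EA 91 84.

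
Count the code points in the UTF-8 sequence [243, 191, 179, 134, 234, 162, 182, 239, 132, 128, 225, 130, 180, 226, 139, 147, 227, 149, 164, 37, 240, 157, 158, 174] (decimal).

8

Byte at offset 0: 0xF3 = 11110011 → 4-byte char (#1). Advance 4.
Byte at offset 4: 0xEA = 11101010 → 3-byte char (#2). Advance 3.
Byte at offset 7: 0xEF = 11101111 → 3-byte char (#3). Advance 3.
Byte at offset 10: 0xE1 = 11100001 → 3-byte char (#4). Advance 3.
Byte at offset 13: 0xE2 = 11100010 → 3-byte char (#5). Advance 3.
Byte at offset 16: 0xE3 = 11100011 → 3-byte char (#6). Advance 3.
Byte at offset 19: 0x25 = 00100101 → 1-byte char (#7). Advance 1.
Byte at offset 20: 0xF0 = 11110000 → 4-byte char (#8). Advance 4.
Reached end at offset 24 after 8 code points.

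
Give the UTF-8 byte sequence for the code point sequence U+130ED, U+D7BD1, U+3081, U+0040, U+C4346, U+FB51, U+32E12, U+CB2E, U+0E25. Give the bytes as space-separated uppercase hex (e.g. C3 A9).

U+130ED: 4-byte form → F0 93 83 AD.
U+D7BD1: 4-byte form → F3 97 AF 91.
U+3081: 3-byte form → E3 82 81.
U+0040: 1-byte form → 40.
U+C4346: 4-byte form → F3 84 8D 86.
U+FB51: 3-byte form → EF AD 91.
U+32E12: 4-byte form → F0 B2 B8 92.
U+CB2E: 3-byte form → EC AC AE.
U+0E25: 3-byte form → E0 B8 A5.
Concatenated (29 bytes): F0 93 83 AD F3 97 AF 91 E3 82 81 40 F3 84 8D 86 EF AD 91 F0 B2 B8 92 EC AC AE E0 B8 A5.

F0 93 83 AD F3 97 AF 91 E3 82 81 40 F3 84 8D 86 EF AD 91 F0 B2 B8 92 EC AC AE E0 B8 A5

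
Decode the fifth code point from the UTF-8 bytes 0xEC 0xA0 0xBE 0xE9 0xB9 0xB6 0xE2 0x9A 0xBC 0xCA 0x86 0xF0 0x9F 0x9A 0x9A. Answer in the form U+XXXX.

Offset 0: leading byte 0xEC = 11101100 → 3-byte char #1 = EC A0 BE.
Offset 3: leading byte 0xE9 = 11101001 → 3-byte char #2 = E9 B9 B6.
Offset 6: leading byte 0xE2 = 11100010 → 3-byte char #3 = E2 9A BC.
Offset 9: leading byte 0xCA = 11001010 → 2-byte char #4 = CA 86.
Offset 11: leading byte 0xF0 = 11110000 → 4-byte char #5 = F0 9F 9A 9A.
Leading byte 0xF0 = 11110000 matches 11110xxx → 4-byte sequence.
Byte 1: 0xF0 = 11110000, payload 000 (3 bits).
Byte 2: 0x9F = 10011111 (10xxxxxx ✓), payload 011111.
Byte 3: 0x9A = 10011010 (10xxxxxx ✓), payload 011010.
Byte 4: 0x9A = 10011010 (10xxxxxx ✓), payload 011010.
Concatenate: 000011111011010011010 = 0x1F69A (21 bits → U+1F69A).

U+1F69A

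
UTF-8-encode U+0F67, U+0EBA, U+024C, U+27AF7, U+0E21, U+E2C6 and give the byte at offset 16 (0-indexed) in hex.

0x8B

U+0F67 → 3-byte form E0 BD A7 at offsets 0–2.
U+0EBA → 3-byte form E0 BA BA at offsets 3–5.
U+024C → 2-byte form C9 8C at offsets 6–7.
U+27AF7 → 4-byte form F0 A7 AB B7 at offsets 8–11.
U+0E21 → 3-byte form E0 B8 A1 at offsets 12–14.
U+E2C6 → 3-byte form EE 8B 86 at offsets 15–17.
Offset 16 falls in char 6's range; it's byte 2 of EE 8B 86 = 0x8B.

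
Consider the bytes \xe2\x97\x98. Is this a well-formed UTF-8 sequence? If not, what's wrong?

valid

Leading byte 0xE2 = 11100010 → 3-byte form.
Continuation bytes 0x97=10010111, 0x98=10011000 all match 10xxxxxx.
Decoded value 0x25D8 is ≥ 0x800 (shortest form) and not a surrogate.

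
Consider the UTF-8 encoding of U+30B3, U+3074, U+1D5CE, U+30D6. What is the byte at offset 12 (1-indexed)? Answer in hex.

1-indexed offset 12 is 0-indexed offset 11.
U+30B3 → 3-byte form E3 82 B3 at offsets 0–2.
U+3074 → 3-byte form E3 81 B4 at offsets 3–5.
U+1D5CE → 4-byte form F0 9D 97 8E at offsets 6–9.
U+30D6 → 3-byte form E3 83 96 at offsets 10–12.
Offset 11 falls in char 4's range; it's byte 2 of E3 83 96 = 0x83.

0x83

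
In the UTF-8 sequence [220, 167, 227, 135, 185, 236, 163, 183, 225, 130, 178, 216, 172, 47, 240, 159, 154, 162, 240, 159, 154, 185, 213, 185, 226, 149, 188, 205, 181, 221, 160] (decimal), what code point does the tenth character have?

U+257C

Offset 0: leading byte 0xDC = 11011100 → 2-byte char #1 = DC A7.
Offset 2: leading byte 0xE3 = 11100011 → 3-byte char #2 = E3 87 B9.
Offset 5: leading byte 0xEC = 11101100 → 3-byte char #3 = EC A3 B7.
Offset 8: leading byte 0xE1 = 11100001 → 3-byte char #4 = E1 82 B2.
Offset 11: leading byte 0xD8 = 11011000 → 2-byte char #5 = D8 AC.
Offset 13: leading byte 0x2F = 00101111 → 1-byte char #6 = 2F.
Offset 14: leading byte 0xF0 = 11110000 → 4-byte char #7 = F0 9F 9A A2.
Offset 18: leading byte 0xF0 = 11110000 → 4-byte char #8 = F0 9F 9A B9.
Offset 22: leading byte 0xD5 = 11010101 → 2-byte char #9 = D5 B9.
Offset 24: leading byte 0xE2 = 11100010 → 3-byte char #10 = E2 95 BC.
Leading byte 0xE2 = 11100010 matches 1110xxxx → 3-byte sequence.
Byte 1: 0xE2 = 11100010, payload 0010 (4 bits).
Byte 2: 0x95 = 10010101 (10xxxxxx ✓), payload 010101.
Byte 3: 0xBC = 10111100 (10xxxxxx ✓), payload 111100.
Concatenate: 0010010101111100 = 0x257C (16 bits → U+257C).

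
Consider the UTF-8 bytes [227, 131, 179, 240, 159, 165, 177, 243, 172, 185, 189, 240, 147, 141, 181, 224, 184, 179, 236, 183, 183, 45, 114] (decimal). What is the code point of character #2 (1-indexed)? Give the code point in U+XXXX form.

U+1F971

Offset 0: leading byte 0xE3 = 11100011 → 3-byte char #1 = E3 83 B3.
Offset 3: leading byte 0xF0 = 11110000 → 4-byte char #2 = F0 9F A5 B1.
Leading byte 0xF0 = 11110000 matches 11110xxx → 4-byte sequence.
Byte 1: 0xF0 = 11110000, payload 000 (3 bits).
Byte 2: 0x9F = 10011111 (10xxxxxx ✓), payload 011111.
Byte 3: 0xA5 = 10100101 (10xxxxxx ✓), payload 100101.
Byte 4: 0xB1 = 10110001 (10xxxxxx ✓), payload 110001.
Concatenate: 000011111100101110001 = 0x1F971 (21 bits → U+1F971).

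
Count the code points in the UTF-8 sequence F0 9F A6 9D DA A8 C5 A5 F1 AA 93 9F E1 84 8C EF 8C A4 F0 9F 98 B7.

7

Byte at offset 0: 0xF0 = 11110000 → 4-byte char (#1). Advance 4.
Byte at offset 4: 0xDA = 11011010 → 2-byte char (#2). Advance 2.
Byte at offset 6: 0xC5 = 11000101 → 2-byte char (#3). Advance 2.
Byte at offset 8: 0xF1 = 11110001 → 4-byte char (#4). Advance 4.
Byte at offset 12: 0xE1 = 11100001 → 3-byte char (#5). Advance 3.
Byte at offset 15: 0xEF = 11101111 → 3-byte char (#6). Advance 3.
Byte at offset 18: 0xF0 = 11110000 → 4-byte char (#7). Advance 4.
Reached end at offset 22 after 7 code points.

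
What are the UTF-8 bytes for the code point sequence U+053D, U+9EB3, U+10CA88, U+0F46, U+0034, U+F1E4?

D4 BD E9 BA B3 F4 8C AA 88 E0 BD 86 34 EF 87 A4

U+053D: 2-byte form → D4 BD.
U+9EB3: 3-byte form → E9 BA B3.
U+10CA88: 4-byte form → F4 8C AA 88.
U+0F46: 3-byte form → E0 BD 86.
U+0034: 1-byte form → 34.
U+F1E4: 3-byte form → EF 87 A4.
Concatenated (16 bytes): D4 BD E9 BA B3 F4 8C AA 88 E0 BD 86 34 EF 87 A4.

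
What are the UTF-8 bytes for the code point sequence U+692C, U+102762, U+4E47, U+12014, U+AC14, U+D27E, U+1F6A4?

U+692C: 3-byte form → E6 A4 AC.
U+102762: 4-byte form → F4 82 9D A2.
U+4E47: 3-byte form → E4 B9 87.
U+12014: 4-byte form → F0 92 80 94.
U+AC14: 3-byte form → EA B0 94.
U+D27E: 3-byte form → ED 89 BE.
U+1F6A4: 4-byte form → F0 9F 9A A4.
Concatenated (24 bytes): E6 A4 AC F4 82 9D A2 E4 B9 87 F0 92 80 94 EA B0 94 ED 89 BE F0 9F 9A A4.

E6 A4 AC F4 82 9D A2 E4 B9 87 F0 92 80 94 EA B0 94 ED 89 BE F0 9F 9A A4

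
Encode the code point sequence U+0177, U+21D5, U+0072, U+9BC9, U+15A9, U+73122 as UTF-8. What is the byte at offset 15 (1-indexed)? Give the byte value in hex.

0x84

1-indexed offset 15 is 0-indexed offset 14.
U+0177 → 2-byte form C5 B7 at offsets 0–1.
U+21D5 → 3-byte form E2 87 95 at offsets 2–4.
U+0072 → 1-byte form 72 at offsets 5–5.
U+9BC9 → 3-byte form E9 AF 89 at offsets 6–8.
U+15A9 → 3-byte form E1 96 A9 at offsets 9–11.
U+73122 → 4-byte form F1 B3 84 A2 at offsets 12–15.
Offset 14 falls in char 6's range; it's byte 3 of F1 B3 84 A2 = 0x84.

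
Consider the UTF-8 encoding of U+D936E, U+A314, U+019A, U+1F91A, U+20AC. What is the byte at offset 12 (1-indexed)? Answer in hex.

1-indexed offset 12 is 0-indexed offset 11.
U+D936E → 4-byte form F3 99 8D AE at offsets 0–3.
U+A314 → 3-byte form EA 8C 94 at offsets 4–6.
U+019A → 2-byte form C6 9A at offsets 7–8.
U+1F91A → 4-byte form F0 9F A4 9A at offsets 9–12.
Offset 11 falls in char 4's range; it's byte 3 of F0 9F A4 9A = 0xA4.

0xA4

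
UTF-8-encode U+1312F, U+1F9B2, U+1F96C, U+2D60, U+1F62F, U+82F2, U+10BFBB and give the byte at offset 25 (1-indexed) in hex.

0xBE

1-indexed offset 25 is 0-indexed offset 24.
U+1312F → 4-byte form F0 93 84 AF at offsets 0–3.
U+1F9B2 → 4-byte form F0 9F A6 B2 at offsets 4–7.
U+1F96C → 4-byte form F0 9F A5 AC at offsets 8–11.
U+2D60 → 3-byte form E2 B5 A0 at offsets 12–14.
U+1F62F → 4-byte form F0 9F 98 AF at offsets 15–18.
U+82F2 → 3-byte form E8 8B B2 at offsets 19–21.
U+10BFBB → 4-byte form F4 8B BE BB at offsets 22–25.
Offset 24 falls in char 7's range; it's byte 3 of F4 8B BE BB = 0xBE.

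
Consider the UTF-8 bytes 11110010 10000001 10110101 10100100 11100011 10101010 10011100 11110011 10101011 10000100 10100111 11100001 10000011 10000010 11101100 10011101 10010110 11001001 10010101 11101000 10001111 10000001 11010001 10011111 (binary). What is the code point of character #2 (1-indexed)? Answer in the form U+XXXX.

Offset 0: leading byte 0xF2 = 11110010 → 4-byte char #1 = F2 81 B5 A4.
Offset 4: leading byte 0xE3 = 11100011 → 3-byte char #2 = E3 AA 9C.
Leading byte 0xE3 = 11100011 matches 1110xxxx → 3-byte sequence.
Byte 1: 0xE3 = 11100011, payload 0011 (4 bits).
Byte 2: 0xAA = 10101010 (10xxxxxx ✓), payload 101010.
Byte 3: 0x9C = 10011100 (10xxxxxx ✓), payload 011100.
Concatenate: 0011101010011100 = 0x3A9C (16 bits → U+3A9C).

U+3A9C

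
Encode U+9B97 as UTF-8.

E9 AE 97

U+9B97 = 0x9B97 = 39831 decimal. In range U+0800–U+FFFF → 3-byte form: 1110xxxx 10xxxxxx 10xxxxxx.
Binary (16 bits): 1001101110010111.
Split 4+6+6: 1001 | 101110 | 010111.
Byte 1: 11101001 = 0xE9.
Byte 2: 10101110 = 0xAE.
Byte 3: 10010111 = 0x97.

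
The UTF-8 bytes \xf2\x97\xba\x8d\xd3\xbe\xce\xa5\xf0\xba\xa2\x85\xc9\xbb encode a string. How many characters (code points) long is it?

5

Byte at offset 0: 0xF2 = 11110010 → 4-byte char (#1). Advance 4.
Byte at offset 4: 0xD3 = 11010011 → 2-byte char (#2). Advance 2.
Byte at offset 6: 0xCE = 11001110 → 2-byte char (#3). Advance 2.
Byte at offset 8: 0xF0 = 11110000 → 4-byte char (#4). Advance 4.
Byte at offset 12: 0xC9 = 11001001 → 2-byte char (#5). Advance 2.
Reached end at offset 14 after 5 code points.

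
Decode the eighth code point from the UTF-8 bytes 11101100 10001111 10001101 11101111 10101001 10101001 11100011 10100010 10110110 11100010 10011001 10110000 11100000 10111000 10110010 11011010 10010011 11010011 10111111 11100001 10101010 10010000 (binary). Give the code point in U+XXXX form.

Offset 0: leading byte 0xEC = 11101100 → 3-byte char #1 = EC 8F 8D.
Offset 3: leading byte 0xEF = 11101111 → 3-byte char #2 = EF A9 A9.
Offset 6: leading byte 0xE3 = 11100011 → 3-byte char #3 = E3 A2 B6.
Offset 9: leading byte 0xE2 = 11100010 → 3-byte char #4 = E2 99 B0.
Offset 12: leading byte 0xE0 = 11100000 → 3-byte char #5 = E0 B8 B2.
Offset 15: leading byte 0xDA = 11011010 → 2-byte char #6 = DA 93.
Offset 17: leading byte 0xD3 = 11010011 → 2-byte char #7 = D3 BF.
Offset 19: leading byte 0xE1 = 11100001 → 3-byte char #8 = E1 AA 90.
Leading byte 0xE1 = 11100001 matches 1110xxxx → 3-byte sequence.
Byte 1: 0xE1 = 11100001, payload 0001 (4 bits).
Byte 2: 0xAA = 10101010 (10xxxxxx ✓), payload 101010.
Byte 3: 0x90 = 10010000 (10xxxxxx ✓), payload 010000.
Concatenate: 0001101010010000 = 0x1A90 (16 bits → U+1A90).

U+1A90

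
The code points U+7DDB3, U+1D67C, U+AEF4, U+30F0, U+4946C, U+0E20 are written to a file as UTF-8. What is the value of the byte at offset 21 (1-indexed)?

1-indexed offset 21 is 0-indexed offset 20.
U+7DDB3 → 4-byte form F1 BD B6 B3 at offsets 0–3.
U+1D67C → 4-byte form F0 9D 99 BC at offsets 4–7.
U+AEF4 → 3-byte form EA BB B4 at offsets 8–10.
U+30F0 → 3-byte form E3 83 B0 at offsets 11–13.
U+4946C → 4-byte form F1 89 91 AC at offsets 14–17.
U+0E20 → 3-byte form E0 B8 A0 at offsets 18–20.
Offset 20 falls in char 6's range; it's byte 3 of E0 B8 A0 = 0xA0.

0xA0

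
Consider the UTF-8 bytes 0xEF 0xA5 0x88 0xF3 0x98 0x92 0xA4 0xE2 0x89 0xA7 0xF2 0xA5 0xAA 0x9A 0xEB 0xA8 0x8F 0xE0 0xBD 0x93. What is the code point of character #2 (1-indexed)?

U+D84A4

Offset 0: leading byte 0xEF = 11101111 → 3-byte char #1 = EF A5 88.
Offset 3: leading byte 0xF3 = 11110011 → 4-byte char #2 = F3 98 92 A4.
Leading byte 0xF3 = 11110011 matches 11110xxx → 4-byte sequence.
Byte 1: 0xF3 = 11110011, payload 011 (3 bits).
Byte 2: 0x98 = 10011000 (10xxxxxx ✓), payload 011000.
Byte 3: 0x92 = 10010010 (10xxxxxx ✓), payload 010010.
Byte 4: 0xA4 = 10100100 (10xxxxxx ✓), payload 100100.
Concatenate: 011011000010010100100 = 0xD84A4 (21 bits → U+D84A4).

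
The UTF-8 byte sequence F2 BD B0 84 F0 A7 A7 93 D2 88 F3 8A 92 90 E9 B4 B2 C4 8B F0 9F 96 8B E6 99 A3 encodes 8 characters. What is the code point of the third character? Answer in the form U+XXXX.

U+0488

Offset 0: leading byte 0xF2 = 11110010 → 4-byte char #1 = F2 BD B0 84.
Offset 4: leading byte 0xF0 = 11110000 → 4-byte char #2 = F0 A7 A7 93.
Offset 8: leading byte 0xD2 = 11010010 → 2-byte char #3 = D2 88.
Leading byte 0xD2 = 11010010 matches 110xxxxx → 2-byte sequence.
Byte 1: 0xD2 = 11010010, payload 10010 (5 bits).
Byte 2: 0x88 = 10001000 (10xxxxxx ✓), payload 001000.
Concatenate: 10010001000 = 0x488 (11 bits → U+0488).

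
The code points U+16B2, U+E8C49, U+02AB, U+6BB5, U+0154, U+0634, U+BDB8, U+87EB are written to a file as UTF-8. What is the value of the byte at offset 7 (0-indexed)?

0xCA

U+16B2 → 3-byte form E1 9A B2 at offsets 0–2.
U+E8C49 → 4-byte form F3 A8 B1 89 at offsets 3–6.
U+02AB → 2-byte form CA AB at offsets 7–8.
Offset 7 falls in char 3's range; it's byte 1 of CA AB = 0xCA.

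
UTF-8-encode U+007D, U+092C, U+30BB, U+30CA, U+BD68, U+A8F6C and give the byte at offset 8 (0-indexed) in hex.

0x83

U+007D → 1-byte form 7D at offsets 0–0.
U+092C → 3-byte form E0 A4 AC at offsets 1–3.
U+30BB → 3-byte form E3 82 BB at offsets 4–6.
U+30CA → 3-byte form E3 83 8A at offsets 7–9.
Offset 8 falls in char 4's range; it's byte 2 of E3 83 8A = 0x83.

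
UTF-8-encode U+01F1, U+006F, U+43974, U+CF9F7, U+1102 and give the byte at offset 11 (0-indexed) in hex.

U+01F1 → 2-byte form C7 B1 at offsets 0–1.
U+006F → 1-byte form 6F at offsets 2–2.
U+43974 → 4-byte form F1 83 A5 B4 at offsets 3–6.
U+CF9F7 → 4-byte form F3 8F A7 B7 at offsets 7–10.
U+1102 → 3-byte form E1 84 82 at offsets 11–13.
Offset 11 falls in char 5's range; it's byte 1 of E1 84 82 = 0xE1.

0xE1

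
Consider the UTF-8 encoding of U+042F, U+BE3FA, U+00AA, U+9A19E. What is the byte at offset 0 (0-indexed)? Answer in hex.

0xD0

U+042F → 2-byte form D0 AF at offsets 0–1.
Offset 0 falls in char 1's range; it's byte 1 of D0 AF = 0xD0.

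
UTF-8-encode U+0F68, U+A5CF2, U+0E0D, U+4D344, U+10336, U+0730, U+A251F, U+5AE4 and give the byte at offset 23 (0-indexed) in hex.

0x9F

U+0F68 → 3-byte form E0 BD A8 at offsets 0–2.
U+A5CF2 → 4-byte form F2 A5 B3 B2 at offsets 3–6.
U+0E0D → 3-byte form E0 B8 8D at offsets 7–9.
U+4D344 → 4-byte form F1 8D 8D 84 at offsets 10–13.
U+10336 → 4-byte form F0 90 8C B6 at offsets 14–17.
U+0730 → 2-byte form DC B0 at offsets 18–19.
U+A251F → 4-byte form F2 A2 94 9F at offsets 20–23.
Offset 23 falls in char 7's range; it's byte 4 of F2 A2 94 9F = 0x9F.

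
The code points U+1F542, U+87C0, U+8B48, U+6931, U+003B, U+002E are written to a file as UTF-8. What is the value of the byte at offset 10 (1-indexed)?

0x88

1-indexed offset 10 is 0-indexed offset 9.
U+1F542 → 4-byte form F0 9F 95 82 at offsets 0–3.
U+87C0 → 3-byte form E8 9F 80 at offsets 4–6.
U+8B48 → 3-byte form E8 AD 88 at offsets 7–9.
Offset 9 falls in char 3's range; it's byte 3 of E8 AD 88 = 0x88.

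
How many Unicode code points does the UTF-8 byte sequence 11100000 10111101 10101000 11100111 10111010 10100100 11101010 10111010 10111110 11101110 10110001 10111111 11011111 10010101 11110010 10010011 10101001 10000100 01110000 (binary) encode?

7

Byte at offset 0: 0xE0 = 11100000 → 3-byte char (#1). Advance 3.
Byte at offset 3: 0xE7 = 11100111 → 3-byte char (#2). Advance 3.
Byte at offset 6: 0xEA = 11101010 → 3-byte char (#3). Advance 3.
Byte at offset 9: 0xEE = 11101110 → 3-byte char (#4). Advance 3.
Byte at offset 12: 0xDF = 11011111 → 2-byte char (#5). Advance 2.
Byte at offset 14: 0xF2 = 11110010 → 4-byte char (#6). Advance 4.
Byte at offset 18: 0x70 = 01110000 → 1-byte char (#7). Advance 1.
Reached end at offset 19 after 7 code points.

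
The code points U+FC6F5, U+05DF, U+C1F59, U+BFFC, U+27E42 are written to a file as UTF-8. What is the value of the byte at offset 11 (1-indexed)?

1-indexed offset 11 is 0-indexed offset 10.
U+FC6F5 → 4-byte form F3 BC 9B B5 at offsets 0–3.
U+05DF → 2-byte form D7 9F at offsets 4–5.
U+C1F59 → 4-byte form F3 81 BD 99 at offsets 6–9.
U+BFFC → 3-byte form EB BF BC at offsets 10–12.
Offset 10 falls in char 4's range; it's byte 1 of EB BF BC = 0xEB.

0xEB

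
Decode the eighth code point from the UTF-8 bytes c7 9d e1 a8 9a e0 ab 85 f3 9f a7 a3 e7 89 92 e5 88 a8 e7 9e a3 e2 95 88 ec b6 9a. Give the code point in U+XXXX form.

U+2548

Offset 0: leading byte 0xC7 = 11000111 → 2-byte char #1 = C7 9D.
Offset 2: leading byte 0xE1 = 11100001 → 3-byte char #2 = E1 A8 9A.
Offset 5: leading byte 0xE0 = 11100000 → 3-byte char #3 = E0 AB 85.
Offset 8: leading byte 0xF3 = 11110011 → 4-byte char #4 = F3 9F A7 A3.
Offset 12: leading byte 0xE7 = 11100111 → 3-byte char #5 = E7 89 92.
Offset 15: leading byte 0xE5 = 11100101 → 3-byte char #6 = E5 88 A8.
Offset 18: leading byte 0xE7 = 11100111 → 3-byte char #7 = E7 9E A3.
Offset 21: leading byte 0xE2 = 11100010 → 3-byte char #8 = E2 95 88.
Leading byte 0xE2 = 11100010 matches 1110xxxx → 3-byte sequence.
Byte 1: 0xE2 = 11100010, payload 0010 (4 bits).
Byte 2: 0x95 = 10010101 (10xxxxxx ✓), payload 010101.
Byte 3: 0x88 = 10001000 (10xxxxxx ✓), payload 001000.
Concatenate: 0010010101001000 = 0x2548 (16 bits → U+2548).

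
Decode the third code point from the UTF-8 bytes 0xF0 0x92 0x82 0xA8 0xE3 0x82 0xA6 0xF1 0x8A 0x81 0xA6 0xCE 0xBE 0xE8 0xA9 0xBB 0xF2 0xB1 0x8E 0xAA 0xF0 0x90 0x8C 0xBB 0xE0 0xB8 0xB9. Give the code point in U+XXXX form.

U+4A066

Offset 0: leading byte 0xF0 = 11110000 → 4-byte char #1 = F0 92 82 A8.
Offset 4: leading byte 0xE3 = 11100011 → 3-byte char #2 = E3 82 A6.
Offset 7: leading byte 0xF1 = 11110001 → 4-byte char #3 = F1 8A 81 A6.
Leading byte 0xF1 = 11110001 matches 11110xxx → 4-byte sequence.
Byte 1: 0xF1 = 11110001, payload 001 (3 bits).
Byte 2: 0x8A = 10001010 (10xxxxxx ✓), payload 001010.
Byte 3: 0x81 = 10000001 (10xxxxxx ✓), payload 000001.
Byte 4: 0xA6 = 10100110 (10xxxxxx ✓), payload 100110.
Concatenate: 001001010000001100110 = 0x4A066 (21 bits → U+4A066).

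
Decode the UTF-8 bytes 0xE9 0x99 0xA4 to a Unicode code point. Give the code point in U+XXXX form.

U+9664

Leading byte 0xE9 = 11101001 matches 1110xxxx → 3-byte sequence.
Byte 1: 0xE9 = 11101001, payload 1001 (4 bits).
Byte 2: 0x99 = 10011001 (10xxxxxx ✓), payload 011001.
Byte 3: 0xA4 = 10100100 (10xxxxxx ✓), payload 100100.
Concatenate: 1001011001100100 = 0x9664 (16 bits → U+9664).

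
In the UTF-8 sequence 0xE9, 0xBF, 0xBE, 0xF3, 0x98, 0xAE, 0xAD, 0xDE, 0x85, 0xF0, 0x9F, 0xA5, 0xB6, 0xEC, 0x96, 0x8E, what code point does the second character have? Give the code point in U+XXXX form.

Offset 0: leading byte 0xE9 = 11101001 → 3-byte char #1 = E9 BF BE.
Offset 3: leading byte 0xF3 = 11110011 → 4-byte char #2 = F3 98 AE AD.
Leading byte 0xF3 = 11110011 matches 11110xxx → 4-byte sequence.
Byte 1: 0xF3 = 11110011, payload 011 (3 bits).
Byte 2: 0x98 = 10011000 (10xxxxxx ✓), payload 011000.
Byte 3: 0xAE = 10101110 (10xxxxxx ✓), payload 101110.
Byte 4: 0xAD = 10101101 (10xxxxxx ✓), payload 101101.
Concatenate: 011011000101110101101 = 0xD8BAD (21 bits → U+D8BAD).

U+D8BAD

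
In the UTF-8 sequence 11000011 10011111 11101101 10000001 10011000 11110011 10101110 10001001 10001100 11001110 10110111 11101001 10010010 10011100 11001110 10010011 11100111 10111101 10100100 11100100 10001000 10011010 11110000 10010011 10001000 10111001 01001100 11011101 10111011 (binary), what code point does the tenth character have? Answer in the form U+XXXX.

Offset 0: leading byte 0xC3 = 11000011 → 2-byte char #1 = C3 9F.
Offset 2: leading byte 0xED = 11101101 → 3-byte char #2 = ED 81 98.
Offset 5: leading byte 0xF3 = 11110011 → 4-byte char #3 = F3 AE 89 8C.
Offset 9: leading byte 0xCE = 11001110 → 2-byte char #4 = CE B7.
Offset 11: leading byte 0xE9 = 11101001 → 3-byte char #5 = E9 92 9C.
Offset 14: leading byte 0xCE = 11001110 → 2-byte char #6 = CE 93.
Offset 16: leading byte 0xE7 = 11100111 → 3-byte char #7 = E7 BD A4.
Offset 19: leading byte 0xE4 = 11100100 → 3-byte char #8 = E4 88 9A.
Offset 22: leading byte 0xF0 = 11110000 → 4-byte char #9 = F0 93 88 B9.
Offset 26: leading byte 0x4C = 01001100 → 1-byte char #10 = 4C.
Leading byte 0x4C = 01001100 matches 0xxxxxxx → 1-byte sequence.
Byte 1: 0x4C = 01001100, payload 1001100 (7 bits).
Concatenate: 1001100 = 0x4C (7 bits → U+004C).

U+004C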